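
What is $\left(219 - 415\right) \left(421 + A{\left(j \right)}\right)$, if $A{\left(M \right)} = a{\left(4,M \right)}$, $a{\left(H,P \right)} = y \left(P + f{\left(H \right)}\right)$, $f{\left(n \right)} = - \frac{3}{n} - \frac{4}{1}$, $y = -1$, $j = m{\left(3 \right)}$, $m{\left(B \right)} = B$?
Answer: $-82859$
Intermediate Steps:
$j = 3$
$f{\left(n \right)} = -4 - \frac{3}{n}$ ($f{\left(n \right)} = - \frac{3}{n} - 4 = -4 - \frac{3}{n}$)
$a{\left(H,P \right)} = 4 - P + \frac{3}{H}$ ($a{\left(H,P \right)} = - (P - \left(4 + \frac{3}{H}\right)) = - (-4 + P - \frac{3}{H}) = 4 - P + \frac{3}{H}$)
$A{\left(M \right)} = \frac{19}{4} - M$ ($A{\left(M \right)} = 4 - M + \frac{3}{4} = \frac{19}{4} - M$)
$\left(219 - 415\right) \left(421 + A{\left(j \right)}\right) = \left(219 - 415\right) \left(421 + \left(\frac{19}{4} - 3\right)\right) = - 196 \left(421 + \left(\frac{19}{4} - 3\right)\right) = - 196 \left(421 + \frac{7}{4}\right) = \left(-196\right) \frac{1691}{4} = -82859$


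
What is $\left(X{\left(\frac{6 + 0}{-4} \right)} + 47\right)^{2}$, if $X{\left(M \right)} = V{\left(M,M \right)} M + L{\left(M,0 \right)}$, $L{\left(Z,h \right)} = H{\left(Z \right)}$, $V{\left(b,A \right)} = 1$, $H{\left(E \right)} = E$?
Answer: $1936$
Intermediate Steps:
$L{\left(Z,h \right)} = Z$
$X{\left(M \right)} = 2 M$ ($X{\left(M \right)} = 1 M + M = M + M = 2 M$)
$\left(X{\left(\frac{6 + 0}{-4} \right)} + 47\right)^{2} = \left(2 \frac{6 + 0}{-4} + 47\right)^{2} = \left(2 \left(\left(- \frac{1}{4}\right) 6\right) + 47\right)^{2} = \left(2 \left(- \frac{3}{2}\right) + 47\right)^{2} = \left(-3 + 47\right)^{2} = 44^{2} = 1936$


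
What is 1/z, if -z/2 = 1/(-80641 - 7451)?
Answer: 44046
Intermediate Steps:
z = 1/44046 (z = -2/(-80641 - 7451) = -2/(-88092) = -2*(-1/88092) = 1/44046 ≈ 2.2704e-5)
1/z = 1/(1/44046) = 44046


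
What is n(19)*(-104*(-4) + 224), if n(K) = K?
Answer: 12160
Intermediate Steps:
n(19)*(-104*(-4) + 224) = 19*(-104*(-4) + 224) = 19*(416 + 224) = 19*640 = 12160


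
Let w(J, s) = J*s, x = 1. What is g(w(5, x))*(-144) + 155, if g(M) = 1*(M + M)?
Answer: -1285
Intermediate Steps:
g(M) = 2*M (g(M) = 1*(2*M) = 2*M)
g(w(5, x))*(-144) + 155 = (2*(5*1))*(-144) + 155 = (2*5)*(-144) + 155 = 10*(-144) + 155 = -1440 + 155 = -1285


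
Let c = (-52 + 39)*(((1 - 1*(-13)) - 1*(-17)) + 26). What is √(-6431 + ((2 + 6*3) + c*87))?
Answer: I*√70878 ≈ 266.23*I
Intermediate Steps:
c = -741 (c = -13*(((1 + 13) + 17) + 26) = -13*((14 + 17) + 26) = -13*(31 + 26) = -13*57 = -741)
√(-6431 + ((2 + 6*3) + c*87)) = √(-6431 + ((2 + 6*3) - 741*87)) = √(-6431 + ((2 + 18) - 64467)) = √(-6431 + (20 - 64467)) = √(-6431 - 64447) = √(-70878) = I*√70878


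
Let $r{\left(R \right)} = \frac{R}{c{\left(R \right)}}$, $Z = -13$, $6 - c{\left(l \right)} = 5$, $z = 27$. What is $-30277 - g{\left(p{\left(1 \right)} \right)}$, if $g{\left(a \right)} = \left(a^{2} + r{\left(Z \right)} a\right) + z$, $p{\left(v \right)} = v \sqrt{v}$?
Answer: $-30292$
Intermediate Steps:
$c{\left(l \right)} = 1$ ($c{\left(l \right)} = 6 - 5 = 1$)
$r{\left(R \right)} = R$ ($r{\left(R \right)} = \frac{R}{1} = R 1 = R$)
$p{\left(v \right)} = v^{\frac{3}{2}}$
$g{\left(a \right)} = 27 + a^{2} - 13 a$ ($g{\left(a \right)} = \left(a^{2} - 13 a\right) + 27 = 27 + a^{2} - 13 a$)
$-30277 - g{\left(p{\left(1 \right)} \right)} = -30277 - \left(27 + \left(1^{\frac{3}{2}}\right)^{2} - 13 \cdot 1^{\frac{3}{2}}\right) = -30277 - \left(27 + 1^{2} - 13\right) = -30277 - \left(27 + 1 - 13\right) = -30277 - 15 = -30292$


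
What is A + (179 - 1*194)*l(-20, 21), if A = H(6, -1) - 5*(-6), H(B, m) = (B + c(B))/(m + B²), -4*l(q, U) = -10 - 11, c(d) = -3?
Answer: -6813/140 ≈ -48.664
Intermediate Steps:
l(q, U) = 21/4 (l(q, U) = -(-10 - 11)/4 = -¼*(-21) = 21/4)
H(B, m) = (-3 + B)/(m + B²) (H(B, m) = (B - 3)/(m + B²) = (-3 + B)/(m + B²))
A = 1053/35 (A = (-3 + 6)/(-1 + 6²) - 5*(-6) = 3/(-1 + 36) + 30 = 3/35 + 30 = 1053/35 ≈ 30.086)
A + (179 - 1*194)*l(-20, 21) = 1053/35 + (179 - 1*194)*(21/4) = 1053/35 + (179 - 194)*(21/4) = 1053/35 - 15*21/4 = 1053/35 - 315/4 = -6813/140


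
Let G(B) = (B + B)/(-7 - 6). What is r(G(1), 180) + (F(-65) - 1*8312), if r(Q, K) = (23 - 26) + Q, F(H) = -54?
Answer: -108799/13 ≈ -8369.2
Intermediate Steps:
G(B) = -2*B/13 (G(B) = (2*B)/(-13) = (2*B)*(-1/13) = -2*B/13)
r(Q, K) = -3 + Q
r(G(1), 180) + (F(-65) - 1*8312) = (-3 - 2/13*1) + (-54 - 1*8312) = (-3 - 2/13) + (-54 - 8312) = -41/13 - 8366 = -108799/13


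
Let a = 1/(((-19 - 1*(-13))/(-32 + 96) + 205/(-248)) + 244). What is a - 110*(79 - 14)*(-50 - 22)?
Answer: 124136298992/241135 ≈ 5.1480e+5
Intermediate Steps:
a = 992/241135 (a = 1/(((-19 + 13)/64 + 205*(-1/248)) + 244) = 1/((-6*1/64 - 205/248) + 244) = 1/((-3/32 - 205/248) + 244) = 1/(-913/992 + 244) = 1/(241135/992) = 992/241135 ≈ 0.0041139)
a - 110*(79 - 14)*(-50 - 22) = 992/241135 - 110*(79 - 14)*(-50 - 22) = 992/241135 - 7150*(-72) = 992/241135 - 110*(-4680) = 992/241135 + 514800 = 124136298992/241135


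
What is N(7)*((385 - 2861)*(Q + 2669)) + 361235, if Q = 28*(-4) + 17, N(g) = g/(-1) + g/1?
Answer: 361235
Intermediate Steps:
N(g) = 0 (N(g) = g*(-1) + g*1 = -g + g = 0)
Q = -95 (Q = -112 + 17 = -95)
N(7)*((385 - 2861)*(Q + 2669)) + 361235 = 0*((385 - 2861)*(-95 + 2669)) + 361235 = 0*(-2476*2574) + 361235 = 0*(-6373224) + 361235 = 0 + 361235 = 361235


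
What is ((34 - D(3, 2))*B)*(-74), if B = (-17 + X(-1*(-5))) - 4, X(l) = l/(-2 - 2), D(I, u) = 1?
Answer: 108669/2 ≈ 54335.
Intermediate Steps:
X(l) = -l/4 (X(l) = l/(-4) = l*(-¼) = -l/4)
B = -89/4 (B = (-17 - (-1)*(-5)/4) - 4 = (-17 - ¼*5) - 4 = (-17 - 5/4) - 4 = -73/4 - 4 = -89/4 ≈ -22.250)
((34 - D(3, 2))*B)*(-74) = ((34 - 1*1)*(-89/4))*(-74) = ((34 - 1)*(-89/4))*(-74) = (33*(-89/4))*(-74) = -2937/4*(-74) = 108669/2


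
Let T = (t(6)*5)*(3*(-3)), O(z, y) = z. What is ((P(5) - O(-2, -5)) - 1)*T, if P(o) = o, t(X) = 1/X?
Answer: -45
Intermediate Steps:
T = -15/2 (T = (5/6)*(3*(-3)) = ((1/6)*5)*(-9) = (5/6)*(-9) = -15/2 ≈ -7.5000)
((P(5) - O(-2, -5)) - 1)*T = ((5 - 1*(-2)) - 1)*(-15/2) = ((5 + 2) - 1)*(-15/2) = (7 - 1)*(-15/2) = 6*(-15/2) = -45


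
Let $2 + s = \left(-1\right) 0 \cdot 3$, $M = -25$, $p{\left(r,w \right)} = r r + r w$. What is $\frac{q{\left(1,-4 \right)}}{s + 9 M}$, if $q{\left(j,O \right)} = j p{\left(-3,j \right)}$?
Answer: $- \frac{6}{227} \approx -0.026432$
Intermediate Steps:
$p{\left(r,w \right)} = r^{2} + r w$
$q{\left(j,O \right)} = j \left(9 - 3 j\right)$ ($q{\left(j,O \right)} = j \left(- 3 \left(-3 + j\right)\right) = j \left(9 - 3 j\right)$)
$s = -2$ ($s = -2 + \left(-1\right) 0 \cdot 3 = -2 + 0 \cdot 3 = -2 + 0 = -2$)
$\frac{q{\left(1,-4 \right)}}{s + 9 M} = \frac{3 \cdot 1 \left(3 - 1\right)}{-2 + 9 \left(-25\right)} = \frac{3 \cdot 1 \left(3 - 1\right)}{-2 - 225} = \frac{3 \cdot 1 \cdot 2}{-227} = 6 \left(- \frac{1}{227}\right) = - \frac{6}{227}$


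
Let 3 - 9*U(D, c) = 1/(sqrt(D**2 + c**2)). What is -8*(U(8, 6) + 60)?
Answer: -21716/45 ≈ -482.58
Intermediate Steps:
U(D, c) = 1/3 - 1/(9*sqrt(D**2 + c**2))
-8*(U(8, 6) + 60) = -8*((1/3 - 1/(9*sqrt(8**2 + 6**2))) + 60) = -8*((1/3 - 1/(9*sqrt(64 + 36))) + 60) = -8*((1/3 - 1/(9*sqrt(100))) + 60) = -8*((1/3 - 1/9*1/10) + 60) = -8*((1/3 - 1/90) + 60) = -8*(29/90 + 60) = -8*5429/90 = -21716/45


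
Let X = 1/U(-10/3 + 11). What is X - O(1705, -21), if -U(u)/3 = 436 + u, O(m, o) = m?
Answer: -2269356/1331 ≈ -1705.0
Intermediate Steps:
U(u) = -1308 - 3*u (U(u) = -3*(436 + u) = -1308 - 3*u)
X = -1/1331 (X = 1/(-1308 - 3*(-10/3 + 11)) = 1/(-1308 - 3*23/3) = 1/(-1308 - 23) = 1/(-1331) = -1/1331 ≈ -0.00075131)
X - O(1705, -21) = -1/1331 - 1*1705 = -1/1331 - 1705 = -2269356/1331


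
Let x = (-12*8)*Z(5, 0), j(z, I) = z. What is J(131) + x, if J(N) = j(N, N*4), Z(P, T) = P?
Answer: -349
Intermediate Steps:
J(N) = N
x = -480 (x = -12*8*5 = -96*5 = -480)
J(131) + x = 131 - 480 = -349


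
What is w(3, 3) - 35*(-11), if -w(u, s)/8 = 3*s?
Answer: 313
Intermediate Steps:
w(u, s) = -24*s
w(3, 3) - 35*(-11) = -24*3 - 35*(-11) = -72 + 385 = 313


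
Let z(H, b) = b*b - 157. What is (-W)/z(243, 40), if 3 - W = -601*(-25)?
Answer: 406/39 ≈ 10.410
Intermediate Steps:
z(H, b) = -157 + b² (z(H, b) = b² - 157 = -157 + b²)
W = -15022 (W = 3 - (-601)*(-25) = 3 - 1*15025 = 3 - 15025 = -15022)
(-W)/z(243, 40) = (-1*(-15022))/(-157 + 40²) = 15022/(-157 + 1600) = 15022/1443 = 15022*(1/1443) = 406/39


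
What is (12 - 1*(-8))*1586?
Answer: 31720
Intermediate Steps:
(12 - 1*(-8))*1586 = (12 + 8)*1586 = 20*1586 = 31720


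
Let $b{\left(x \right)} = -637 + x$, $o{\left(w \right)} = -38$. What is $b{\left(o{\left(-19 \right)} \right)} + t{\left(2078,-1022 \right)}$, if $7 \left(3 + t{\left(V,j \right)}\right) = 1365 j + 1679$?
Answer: $- \frac{1398097}{7} \approx -1.9973 \cdot 10^{5}$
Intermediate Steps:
$t{\left(V,j \right)} = \frac{1658}{7} + 195 j$ ($t{\left(V,j \right)} = -3 + \frac{1365 j + 1679}{7} = -3 + \frac{1679 + 1365 j}{7} = -3 + \left(\frac{1679}{7} + 195 j\right) = \frac{1658}{7} + 195 j$)
$b{\left(o{\left(-19 \right)} \right)} + t{\left(2078,-1022 \right)} = \left(-637 - 38\right) + \left(\frac{1658}{7} + 195 \left(-1022\right)\right) = -675 + \left(\frac{1658}{7} - 199290\right) = -675 - \frac{1393372}{7} = - \frac{1398097}{7}$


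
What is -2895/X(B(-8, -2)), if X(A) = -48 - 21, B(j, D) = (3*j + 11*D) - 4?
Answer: 965/23 ≈ 41.957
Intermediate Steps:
B(j, D) = -4 + 3*j + 11*D
X(A) = -69
-2895/X(B(-8, -2)) = -2895/(-69) = -2895*(-1/69) = 965/23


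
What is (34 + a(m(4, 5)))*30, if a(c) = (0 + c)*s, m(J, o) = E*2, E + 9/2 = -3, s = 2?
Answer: 120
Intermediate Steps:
E = -15/2 (E = -9/2 - 3 = -15/2 ≈ -7.5000)
m(J, o) = -15 (m(J, o) = -15/2*2 = -15)
a(c) = 2*c (a(c) = (0 + c)*2 = c*2 = 2*c)
(34 + a(m(4, 5)))*30 = (34 + 2*(-15))*30 = (34 - 30)*30 = 4*30 = 120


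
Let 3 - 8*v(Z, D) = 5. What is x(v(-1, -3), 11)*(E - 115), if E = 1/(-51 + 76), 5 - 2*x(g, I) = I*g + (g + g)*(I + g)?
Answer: -30177/40 ≈ -754.42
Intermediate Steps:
v(Z, D) = -1/4 (v(Z, D) = 3/8 - 1/8*5 = 3/8 - 5/8 = -1/4)
x(g, I) = 5/2 - g*(I + g) - I*g/2 (x(g, I) = 5/2 - (I*g + (g + g)*(I + g))/2 = 5/2 - (I*g + (2*g)*(I + g))/2 = 5/2 - (I*g + 2*g*(I + g))/2 = 5/2 + (-g*(I + g) - I*g/2) = 5/2 - g*(I + g) - I*g/2)
E = 1/25 ≈ 0.040000
x(v(-1, -3), 11)*(E - 115) = (5/2 - (-1/4)**2 - 3/2*11*(-1/4))*(1/25 - 115) = (5/2 - 1*1/16 + 33/8)*(-2874/25) = (5/2 - 1/16 + 33/8)*(-2874/25) = (105/16)*(-2874/25) = -30177/40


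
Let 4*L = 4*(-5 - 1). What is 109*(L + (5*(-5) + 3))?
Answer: -3052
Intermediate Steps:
L = -6 (L = (4*(-5 - 1))/4 = (4*(-6))/4 = (1/4)*(-24) = -6)
109*(L + (5*(-5) + 3)) = 109*(-6 + (5*(-5) + 3)) = 109*(-6 + (-25 + 3)) = 109*(-6 - 22) = 109*(-28) = -3052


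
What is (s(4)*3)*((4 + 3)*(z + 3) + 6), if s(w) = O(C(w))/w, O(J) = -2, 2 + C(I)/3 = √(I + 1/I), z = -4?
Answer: 3/2 ≈ 1.5000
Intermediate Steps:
C(I) = -6 + 3*√(I + 1/I)
s(w) = -2/w
(s(4)*3)*((4 + 3)*(z + 3) + 6) = (-2/4*3)*((4 + 3)*(-4 + 3) + 6) = (-2*¼*3)*(7*(-1) + 6) = (-½*3)*(-7 + 6) = -3/2*(-1) = 3/2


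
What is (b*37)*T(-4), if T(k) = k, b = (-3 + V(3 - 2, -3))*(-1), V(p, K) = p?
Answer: -296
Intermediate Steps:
b = 2 (b = (-3 + (3 - 2))*(-1) = (-3 + 1)*(-1) = -2*(-1) = 2)
(b*37)*T(-4) = (2*37)*(-4) = 74*(-4) = -296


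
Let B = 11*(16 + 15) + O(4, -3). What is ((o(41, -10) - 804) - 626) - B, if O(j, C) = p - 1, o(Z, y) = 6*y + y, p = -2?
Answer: -1838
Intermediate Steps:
o(Z, y) = 7*y
O(j, C) = -3 (O(j, C) = -2 - 1 = -3)
B = 338 (B = 11*(16 + 15) - 3 = 11*31 - 3 = 341 - 3 = 338)
((o(41, -10) - 804) - 626) - B = ((7*(-10) - 804) - 626) - 1*338 = ((-70 - 804) - 626) - 338 = (-874 - 626) - 338 = -1500 - 338 = -1838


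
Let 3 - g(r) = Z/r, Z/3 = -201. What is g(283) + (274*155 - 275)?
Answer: 11942637/283 ≈ 42200.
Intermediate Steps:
Z = -603 (Z = 3*(-201) = -603)
g(r) = 3 + 603/r (g(r) = 3 - (-603)/r = 3 + 603/r)
g(283) + (274*155 - 275) = (3 + 603/283) + (274*155 - 275) = (3 + 603*(1/283)) + (42470 - 275) = (3 + 603/283) + 42195 = 1452/283 + 42195 = 11942637/283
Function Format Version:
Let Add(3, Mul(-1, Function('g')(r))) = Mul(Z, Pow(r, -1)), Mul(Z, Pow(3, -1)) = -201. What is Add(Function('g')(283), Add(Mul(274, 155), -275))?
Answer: Rational(11942637, 283) ≈ 42200.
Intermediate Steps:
Z = -603 (Z = Mul(3, -201) = -603)
Function('g')(r) = Add(3, Mul(603, Pow(r, -1))) (Function('g')(r) = Add(3, Mul(-1, Mul(-603, Pow(r, -1)))) = Add(3, Mul(603, Pow(r, -1))))
Add(Function('g')(283), Add(Mul(274, 155), -275)) = Add(Add(3, Mul(603, Pow(283, -1))), Add(Mul(274, 155), -275)) = Add(Add(3, Mul(603, Rational(1, 283))), Add(42470, -275)) = Add(Add(3, Rational(603, 283)), 42195) = Add(Rational(1452, 283), 42195) = Rational(11942637, 283)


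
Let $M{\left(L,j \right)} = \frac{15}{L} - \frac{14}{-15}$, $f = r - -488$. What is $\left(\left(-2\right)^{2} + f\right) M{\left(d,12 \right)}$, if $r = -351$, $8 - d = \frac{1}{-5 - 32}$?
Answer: $\frac{65189}{165} \approx 395.08$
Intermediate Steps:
$d = \frac{297}{37}$ ($d = 8 - \frac{1}{-5 - 32} = 8 - \frac{1}{-37} = 8 - - \frac{1}{37} = 8 + \frac{1}{37} = \frac{297}{37} \approx 8.027$)
$f = 137$ ($f = -351 - -488 = -351 + 488 = 137$)
$M{\left(L,j \right)} = \frac{14}{15} + \frac{15}{L}$ ($M{\left(L,j \right)} = \frac{15}{L} - - \frac{14}{15} = \frac{15}{L} + \frac{14}{15} = \frac{14}{15} + \frac{15}{L}$)
$\left(\left(-2\right)^{2} + f\right) M{\left(d,12 \right)} = \left(\left(-2\right)^{2} + 137\right) \left(\frac{14}{15} + \frac{15}{\frac{297}{37}}\right) = \left(4 + 137\right) \left(\frac{14}{15} + 15 \cdot \frac{37}{297}\right) = 141 \left(\frac{14}{15} + \frac{185}{99}\right) = 141 \cdot \frac{1387}{495} = \frac{65189}{165}$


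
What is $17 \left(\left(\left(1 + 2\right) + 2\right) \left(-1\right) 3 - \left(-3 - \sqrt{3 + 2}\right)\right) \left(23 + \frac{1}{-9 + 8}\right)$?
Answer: $-4488 + 374 \sqrt{5} \approx -3651.7$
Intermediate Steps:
$17 \left(\left(\left(1 + 2\right) + 2\right) \left(-1\right) 3 - \left(-3 - \sqrt{3 + 2}\right)\right) \left(23 + \frac{1}{-9 + 8}\right) = 17 \left(\left(3 + 2\right) \left(-1\right) 3 - \left(-3 - \sqrt{5}\right)\right) \left(23 + \frac{1}{-1}\right) = 17 \left(5 \left(-1\right) 3 + \left(3 + \sqrt{5}\right)\right) \left(23 - 1\right) = 17 \left(\left(-5\right) 3 + \left(3 + \sqrt{5}\right)\right) 22 = 17 \left(-15 + \left(3 + \sqrt{5}\right)\right) 22 = 17 \left(-12 + \sqrt{5}\right) 22 = \left(-204 + 17 \sqrt{5}\right) 22 = -4488 + 374 \sqrt{5}$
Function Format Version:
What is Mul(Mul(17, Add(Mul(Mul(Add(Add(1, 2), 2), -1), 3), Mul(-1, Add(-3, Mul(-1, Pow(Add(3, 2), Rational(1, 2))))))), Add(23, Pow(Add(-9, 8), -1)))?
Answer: Add(-4488, Mul(374, Pow(5, Rational(1, 2)))) ≈ -3651.7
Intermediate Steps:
Mul(Mul(17, Add(Mul(Mul(Add(Add(1, 2), 2), -1), 3), Mul(-1, Add(-3, Mul(-1, Pow(Add(3, 2), Rational(1, 2))))))), Add(23, Pow(Add(-9, 8), -1))) = Mul(Mul(17, Add(Mul(Mul(Add(3, 2), -1), 3), Mul(-1, Add(-3, Mul(-1, Pow(5, Rational(1, 2))))))), Add(23, Pow(-1, -1))) = Mul(Mul(17, Add(Mul(Mul(5, -1), 3), Add(3, Pow(5, Rational(1, 2))))), Add(23, -1)) = Mul(Mul(17, Add(Mul(-5, 3), Add(3, Pow(5, Rational(1, 2))))), 22) = Mul(Mul(17, Add(-15, Add(3, Pow(5, Rational(1, 2))))), 22) = Mul(Mul(17, Add(-12, Pow(5, Rational(1, 2)))), 22) = Mul(Add(-204, Mul(17, Pow(5, Rational(1, 2)))), 22) = Add(-4488, Mul(374, Pow(5, Rational(1, 2))))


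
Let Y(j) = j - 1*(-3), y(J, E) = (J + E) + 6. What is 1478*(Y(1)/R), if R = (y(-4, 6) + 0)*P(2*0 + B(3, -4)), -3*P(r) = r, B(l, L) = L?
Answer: 2217/4 ≈ 554.25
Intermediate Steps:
P(r) = -r/3
y(J, E) = 6 + E + J (y(J, E) = (E + J) + 6 = 6 + E + J)
R = 32/3 (R = ((6 + 6 - 4) + 0)*(-(2*0 - 4)/3) = (8 + 0)*(-(0 - 4)/3) = 8*(-⅓*(-4)) = 8*(4/3) = 32/3 ≈ 10.667)
Y(j) = 3 + j (Y(j) = j + 3 = 3 + j)
1478*(Y(1)/R) = 1478*((3 + 1)/(32/3)) = 1478*(4*(3/32)) = 1478*(3/8) = 2217/4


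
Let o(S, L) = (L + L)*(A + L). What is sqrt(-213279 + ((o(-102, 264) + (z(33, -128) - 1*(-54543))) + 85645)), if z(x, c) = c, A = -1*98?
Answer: sqrt(14429) ≈ 120.12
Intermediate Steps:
A = -98
o(S, L) = 2*L*(-98 + L) (o(S, L) = (L + L)*(-98 + L) = (2*L)*(-98 + L) = 2*L*(-98 + L))
sqrt(-213279 + ((o(-102, 264) + (z(33, -128) - 1*(-54543))) + 85645)) = sqrt(-213279 + ((2*264*(-98 + 264) + (-128 - 1*(-54543))) + 85645)) = sqrt(-213279 + ((2*264*166 + (-128 + 54543)) + 85645)) = sqrt(-213279 + ((87648 + 54415) + 85645)) = sqrt(-213279 + (142063 + 85645)) = sqrt(-213279 + 227708) = sqrt(14429)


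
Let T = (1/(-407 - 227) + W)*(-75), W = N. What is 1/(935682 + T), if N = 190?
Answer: 634/584187963 ≈ 1.0853e-6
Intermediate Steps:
W = 190
T = -9034425/634 (T = (1/(-407 - 227) + 190)*(-75) = (1/(-634) + 190)*(-75) = (-1/634 + 190)*(-75) = (120459/634)*(-75) = -9034425/634 ≈ -14250.)
1/(935682 + T) = 1/(935682 - 9034425/634) = 1/(584187963/634) = 634/584187963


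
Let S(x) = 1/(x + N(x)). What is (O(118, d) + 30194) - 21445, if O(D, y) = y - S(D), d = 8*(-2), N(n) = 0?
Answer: 1030493/118 ≈ 8733.0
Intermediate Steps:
d = -16
S(x) = 1/x (S(x) = 1/(x + 0) = 1/x)
O(D, y) = y - 1/D
(O(118, d) + 30194) - 21445 = ((-16 - 1/118) + 30194) - 21445 = (-1889/118 + 30194) - 21445 = 3561003/118 - 21445 = 1030493/118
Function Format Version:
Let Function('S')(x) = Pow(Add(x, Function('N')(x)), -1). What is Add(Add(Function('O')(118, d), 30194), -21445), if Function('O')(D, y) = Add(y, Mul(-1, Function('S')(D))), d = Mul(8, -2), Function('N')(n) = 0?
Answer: Rational(1030493, 118) ≈ 8733.0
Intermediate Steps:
d = -16
Function('S')(x) = Pow(x, -1) (Function('S')(x) = Pow(Add(x, 0), -1) = Pow(x, -1))
Function('O')(D, y) = Add(y, Mul(-1, Pow(D, -1)))
Add(Add(Function('O')(118, d), 30194), -21445) = Add(Add(Add(-16, Mul(-1, Pow(118, -1))), 30194), -21445) = Add(Add(Add(-16, Mul(-1, Rational(1, 118))), 30194), -21445) = Add(Add(Add(-16, Rational(-1, 118)), 30194), -21445) = Add(Add(Rational(-1889, 118), 30194), -21445) = Add(Rational(3561003, 118), -21445) = Rational(1030493, 118)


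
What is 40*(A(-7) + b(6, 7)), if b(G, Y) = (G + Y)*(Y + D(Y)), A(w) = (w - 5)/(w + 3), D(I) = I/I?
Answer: 4280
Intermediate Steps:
D(I) = 1
A(w) = (-5 + w)/(3 + w)
b(G, Y) = (1 + Y)*(G + Y) (b(G, Y) = (G + Y)*(Y + 1) = (G + Y)*(1 + Y) = (1 + Y)*(G + Y))
40*(A(-7) + b(6, 7)) = 40*((-5 - 7)/(3 - 7) + (6 + 7 + 7² + 6*7)) = 40*(-12/(-4) + (6 + 7 + 49 + 42)) = 40*(-¼*(-12) + 104) = 40*(3 + 104) = 40*107 = 4280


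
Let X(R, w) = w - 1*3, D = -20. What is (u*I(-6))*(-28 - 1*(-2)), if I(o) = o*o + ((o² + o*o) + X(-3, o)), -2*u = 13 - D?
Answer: 42471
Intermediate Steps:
X(R, w) = -3 + w (X(R, w) = w - 3 = -3 + w)
u = -33/2 (u = -(13 - 1*(-20))/2 = -(13 + 20)/2 = -½*33 = -33/2 ≈ -16.500)
I(o) = -3 + o + 3*o² (I(o) = o*o + ((o² + o*o) + (-3 + o)) = o² + ((o² + o²) + (-3 + o)) = o² + (2*o² + (-3 + o)) = o² + (-3 + o + 2*o²) = -3 + o + 3*o²)
(u*I(-6))*(-28 - 1*(-2)) = (-33*(-3 - 6 + 3*(-6)²)/2)*(-28 - 1*(-2)) = (-33*(-3 - 6 + 3*36)/2)*(-28 + 2) = -33*(-3 - 6 + 108)/2*(-26) = -33/2*99*(-26) = -3267/2*(-26) = 42471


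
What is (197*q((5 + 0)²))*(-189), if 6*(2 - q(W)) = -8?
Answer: -124110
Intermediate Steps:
q(W) = 10/3 (q(W) = 2 - ⅙*(-8) = 2 + 4/3 = 10/3)
(197*q((5 + 0)²))*(-189) = (197*(10/3))*(-189) = (1970/3)*(-189) = -124110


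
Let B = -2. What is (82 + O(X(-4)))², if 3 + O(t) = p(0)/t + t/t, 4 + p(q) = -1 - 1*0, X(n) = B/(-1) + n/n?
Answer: 55225/9 ≈ 6136.1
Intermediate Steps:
X(n) = 3 (X(n) = -2/(-1) + n/n = -2*(-1) + 1 = 2 + 1 = 3)
p(q) = -5 (p(q) = -4 + (-1 - 1*0) = -4 + (-1 + 0) = -4 - 1 = -5)
O(t) = -2 - 5/t (O(t) = -3 + (-5/t + t/t) = -3 + (-5/t + 1) = -3 + (1 - 5/t) = -2 - 5/t)
(82 + O(X(-4)))² = (82 + (-2 - 5/3))² = (82 - 11/3)² = (235/3)² = 55225/9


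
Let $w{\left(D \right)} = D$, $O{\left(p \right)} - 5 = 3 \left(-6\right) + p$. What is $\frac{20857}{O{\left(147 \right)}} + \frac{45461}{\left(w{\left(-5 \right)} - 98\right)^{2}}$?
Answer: $\frac{227363687}{1421606} \approx 159.93$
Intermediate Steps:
$O{\left(p \right)} = -13 + p$ ($O{\left(p \right)} = 5 + \left(3 \left(-6\right) + p\right) = 5 + \left(-18 + p\right) = -13 + p$)
$\frac{20857}{O{\left(147 \right)}} + \frac{45461}{\left(w{\left(-5 \right)} - 98\right)^{2}} = \frac{20857}{-13 + 147} + \frac{45461}{\left(-5 - 98\right)^{2}} = \frac{20857}{134} + \frac{45461}{\left(-103\right)^{2}} = 20857 \cdot \frac{1}{134} + \frac{45461}{10609} = \frac{20857}{134} + 45461 \cdot \frac{1}{10609} = \frac{20857}{134} + \frac{45461}{10609} = \frac{227363687}{1421606}$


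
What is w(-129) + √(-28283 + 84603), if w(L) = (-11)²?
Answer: 121 + 32*√55 ≈ 358.32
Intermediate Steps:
w(L) = 121
w(-129) + √(-28283 + 84603) = 121 + √(-28283 + 84603) = 121 + √56320 = 121 + 32*√55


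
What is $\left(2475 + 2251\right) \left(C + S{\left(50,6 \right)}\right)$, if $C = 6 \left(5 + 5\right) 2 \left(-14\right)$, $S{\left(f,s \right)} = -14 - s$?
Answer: $-8034200$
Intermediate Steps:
$C = -1680$ ($C = 6 \cdot 10 \cdot 2 \left(-14\right) = 60 \cdot 2 \left(-14\right) = 120 \left(-14\right) = -1680$)
$\left(2475 + 2251\right) \left(C + S{\left(50,6 \right)}\right) = \left(2475 + 2251\right) \left(-1680 - 20\right) = 4726 \left(-1680 - 20\right) = 4726 \left(-1700\right) = -8034200$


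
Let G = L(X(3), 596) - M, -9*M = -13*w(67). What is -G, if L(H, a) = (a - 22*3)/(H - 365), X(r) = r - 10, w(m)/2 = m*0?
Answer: 265/186 ≈ 1.4247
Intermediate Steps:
w(m) = 0 (w(m) = 2*(m*0) = 2*0 = 0)
X(r) = -10 + r
M = 0 (M = -(-13)*0/9 = -1/9*0 = 0)
L(H, a) = (-66 + a)/(-365 + H) (L(H, a) = (a - 66)/(-365 + H) = (-66 + a)/(-365 + H))
G = -265/186 (G = (-66 + 596)/(-365 + (-10 + 3)) - 1*0 = 530/(-365 - 7) + 0 = 530/(-372) + 0 = -1/372*530 + 0 = -265/186 + 0 = -265/186 ≈ -1.4247)
-G = -1*(-265/186) = 265/186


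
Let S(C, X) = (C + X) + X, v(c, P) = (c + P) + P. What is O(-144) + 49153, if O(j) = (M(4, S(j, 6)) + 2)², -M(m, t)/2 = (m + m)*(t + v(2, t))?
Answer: 39814789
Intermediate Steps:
v(c, P) = c + 2*P (v(c, P) = (P + c) + P = c + 2*P)
S(C, X) = C + 2*X
M(m, t) = -4*m*(2 + 3*t) (M(m, t) = -2*(m + m)*(t + (2 + 2*t)) = -2*2*m*(2 + 3*t) = -4*m*(2 + 3*t))
O(j) = (-606 - 48*j)² (O(j) = (-4*4*(2 + 3*(j + 2*6)) + 2)² = (-4*4*(2 + 3*(j + 12)) + 2)² = (-4*4*(2 + 3*(12 + j)) + 2)² = (-4*4*(2 + (36 + 3*j)) + 2)² = (-4*4*(38 + 3*j) + 2)² = ((-608 - 48*j) + 2)² = (-606 - 48*j)²)
O(-144) + 49153 = 36*(101 + 8*(-144))² + 49153 = 36*(101 - 1152)² + 49153 = 36*(-1051)² + 49153 = 36*1104601 + 49153 = 39765636 + 49153 = 39814789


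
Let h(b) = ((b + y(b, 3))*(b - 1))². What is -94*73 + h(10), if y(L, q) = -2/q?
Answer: 194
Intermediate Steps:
h(b) = (-1 + b)²*(-⅔ + b)² (h(b) = ((b - 2/3)*(b - 1))² = ((b - 2*⅓)*(-1 + b))² = ((b - ⅔)*(-1 + b))² = ((-⅔ + b)*(-1 + b))² = ((-1 + b)*(-⅔ + b))² = (-1 + b)²*(-⅔ + b)²)
-94*73 + h(10) = -94*73 + (-1 + 10)²*(-2 + 3*10)²/9 = -6862 + (⅑)*9²*(-2 + 30)² = -6862 + (⅑)*81*28² = -6862 + (⅑)*81*784 = -6862 + 7056 = 194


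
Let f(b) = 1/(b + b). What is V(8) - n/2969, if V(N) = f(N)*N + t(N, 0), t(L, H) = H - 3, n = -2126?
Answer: -10593/5938 ≈ -1.7839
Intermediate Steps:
t(L, H) = -3 + H
f(b) = 1/(2*b)
V(N) = -5/2 (V(N) = (1/(2*N))*N + (-3 + 0) = 1/2 - 3 = -5/2)
V(8) - n/2969 = -5/2 - (-2126)/2969 = -5/2 - 1*(-2126/2969) = -5/2 + 2126/2969 = -10593/5938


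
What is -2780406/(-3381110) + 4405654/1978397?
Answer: 10198373842561/3344588940335 ≈ 3.0492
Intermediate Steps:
-2780406/(-3381110) + 4405654/1978397 = -2780406*(-1/3381110) + 4405654*(1/1978397) = 1390203/1690555 + 4405654/1978397 = 10198373842561/3344588940335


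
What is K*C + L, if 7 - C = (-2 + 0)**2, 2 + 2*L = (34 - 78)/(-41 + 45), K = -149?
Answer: -907/2 ≈ -453.50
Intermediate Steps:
L = -13/2 (L = -1 + ((34 - 78)/(-41 + 45))/2 = -1 + (-44/4)/2 = -1 + (-44*1/4)/2 = -1 + (1/2)*(-11) = -1 - 11/2 = -13/2 ≈ -6.5000)
C = 3 (C = 7 - (-2 + 0)**2 = 7 - 1*(-2)**2 = 7 - 1*4 = 7 - 4 = 3)
K*C + L = -149*3 - 13/2 = -447 - 13/2 = -907/2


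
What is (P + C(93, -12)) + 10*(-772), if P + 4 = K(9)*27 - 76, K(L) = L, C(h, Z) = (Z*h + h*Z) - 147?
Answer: -9936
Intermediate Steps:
C(h, Z) = -147 + 2*Z*h (C(h, Z) = (Z*h + Z*h) - 147 = 2*Z*h - 147 = -147 + 2*Z*h)
P = 163 (P = -4 + (9*27 - 76) = -4 + (243 - 76) = -4 + 167 = 163)
(P + C(93, -12)) + 10*(-772) = (163 + (-147 + 2*(-12)*93)) + 10*(-772) = (163 + (-147 - 2232)) - 7720 = (163 - 2379) - 7720 = -2216 - 7720 = -9936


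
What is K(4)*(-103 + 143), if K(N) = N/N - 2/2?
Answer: 0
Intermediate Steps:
K(N) = 0 (K(N) = 1 - 2*½ = 1 - 1 = 0)
K(4)*(-103 + 143) = 0*(-103 + 143) = 0*40 = 0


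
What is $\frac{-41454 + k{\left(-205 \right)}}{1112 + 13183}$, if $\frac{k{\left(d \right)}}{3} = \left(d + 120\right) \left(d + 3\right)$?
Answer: $\frac{3352}{4765} \approx 0.70346$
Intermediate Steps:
$k{\left(d \right)} = 3 \left(3 + d\right) \left(120 + d\right)$ ($k{\left(d \right)} = 3 \left(d + 120\right) \left(d + 3\right) = 3 \left(120 + d\right) \left(3 + d\right) = 3 \left(3 + d\right) \left(120 + d\right)$)
$\frac{-41454 + k{\left(-205 \right)}}{1112 + 13183} = \frac{-41454 + \left(1080 + 3 \left(-205\right)^{2} + 369 \left(-205\right)\right)}{1112 + 13183} = \frac{-41454 + \left(1080 + 3 \cdot 42025 - 75645\right)}{14295} = \left(-41454 + \left(1080 + 126075 - 75645\right)\right) \frac{1}{14295} = \left(-41454 + 51510\right) \frac{1}{14295} = 10056 \cdot \frac{1}{14295} = \frac{3352}{4765}$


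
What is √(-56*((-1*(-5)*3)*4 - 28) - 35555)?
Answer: I*√37347 ≈ 193.25*I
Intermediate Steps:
√(-56*((-1*(-5)*3)*4 - 28) - 35555) = √(-56*((5*3)*4 - 28) - 35555) = √(-56*(15*4 - 28) - 35555) = √(-56*(60 - 28) - 35555) = √(-56*32 - 35555) = √(-1792 - 35555) = √(-37347) = I*√37347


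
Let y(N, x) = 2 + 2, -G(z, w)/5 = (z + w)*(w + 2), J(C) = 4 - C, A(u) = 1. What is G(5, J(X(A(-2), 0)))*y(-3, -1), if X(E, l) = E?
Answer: -800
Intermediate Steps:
G(z, w) = -5*(2 + w)*(w + z) (G(z, w) = -5*(z + w)*(w + 2) = -5*(w + z)*(2 + w) = -5*(2 + w)*(w + z))
y(N, x) = 4
G(5, J(X(A(-2), 0)))*y(-3, -1) = (-10*(4 - 1*1) - 10*5 - 5*(4 - 1*1)**2 - 5*(4 - 1*1)*5)*4 = (-10*(4 - 1) - 50 - 5*(4 - 1)**2 - 5*(4 - 1)*5)*4 = (-10*3 - 50 - 5*3**2 - 5*3*5)*4 = (-30 - 50 - 5*9 - 75)*4 = (-30 - 50 - 45 - 75)*4 = -200*4 = -800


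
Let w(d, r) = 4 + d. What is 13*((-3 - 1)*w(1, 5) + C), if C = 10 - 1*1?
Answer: -143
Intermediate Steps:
C = 9 (C = 10 - 1 = 9)
13*((-3 - 1)*w(1, 5) + C) = 13*((-3 - 1)*(4 + 1) + 9) = 13*(-4*5 + 9) = 13*(-20 + 9) = 13*(-11) = -143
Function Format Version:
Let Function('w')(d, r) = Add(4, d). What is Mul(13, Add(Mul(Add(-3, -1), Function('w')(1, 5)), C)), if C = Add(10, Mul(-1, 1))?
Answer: -143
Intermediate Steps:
C = 9 (C = Add(10, -1) = 9)
Mul(13, Add(Mul(Add(-3, -1), Function('w')(1, 5)), C)) = Mul(13, Add(Mul(Add(-3, -1), Add(4, 1)), 9)) = Mul(13, Add(Mul(-4, 5), 9)) = Mul(13, Add(-20, 9)) = Mul(13, -11) = -143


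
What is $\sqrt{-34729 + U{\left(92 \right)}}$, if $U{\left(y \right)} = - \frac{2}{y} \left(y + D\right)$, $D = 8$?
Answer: $\frac{i \sqrt{18372791}}{23} \approx 186.36 i$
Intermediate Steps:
$U{\left(y \right)} = - \frac{2 \left(8 + y\right)}{y}$ ($U{\left(y \right)} = - \frac{2}{y} \left(y + 8\right) = - \frac{2}{y} \left(8 + y\right) = - \frac{2 \left(8 + y\right)}{y}$)
$\sqrt{-34729 + U{\left(92 \right)}} = \sqrt{-34729 - \left(2 + \frac{16}{92}\right)} = \sqrt{-34729 - \frac{50}{23}} = \sqrt{- \frac{798817}{23}} = \frac{i \sqrt{18372791}}{23}$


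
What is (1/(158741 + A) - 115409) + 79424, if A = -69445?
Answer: -3213316559/89296 ≈ -35985.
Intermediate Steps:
(1/(158741 + A) - 115409) + 79424 = (1/(158741 - 69445) - 115409) + 79424 = (1/89296 - 115409) + 79424 = -10305562063/89296 + 79424 = -3213316559/89296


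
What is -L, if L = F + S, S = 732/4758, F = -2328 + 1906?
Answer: 5484/13 ≈ 421.85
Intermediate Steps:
F = -422
S = 2/13 (S = 732*(1/4758) = 2/13 ≈ 0.15385)
L = -5484/13 (L = -422 + 2/13 = -5484/13 ≈ -421.85)
-L = -1*(-5484/13) = 5484/13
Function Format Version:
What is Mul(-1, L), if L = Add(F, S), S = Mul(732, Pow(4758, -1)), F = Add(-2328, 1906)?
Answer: Rational(5484, 13) ≈ 421.85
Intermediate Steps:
F = -422
S = Rational(2, 13) (S = Mul(732, Rational(1, 4758)) = Rational(2, 13) ≈ 0.15385)
L = Rational(-5484, 13) (L = Add(-422, Rational(2, 13)) = Rational(-5484, 13) ≈ -421.85)
Mul(-1, L) = Mul(-1, Rational(-5484, 13)) = Rational(5484, 13)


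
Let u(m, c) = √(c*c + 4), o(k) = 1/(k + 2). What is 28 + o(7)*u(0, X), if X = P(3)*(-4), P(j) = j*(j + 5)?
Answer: 28 + 2*√2305/9 ≈ 38.669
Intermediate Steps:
P(j) = j*(5 + j)
X = -96 (X = (3*(5 + 3))*(-4) = (3*8)*(-4) = 24*(-4) = -96)
o(k) = 1/(2 + k)
u(m, c) = √(4 + c²) (u(m, c) = √(c² + 4) = √(4 + c²))
28 + o(7)*u(0, X) = 28 + √(4 + (-96)²)/(2 + 7) = 28 + √(4 + 9216)/9 = 28 + √9220/9 = 28 + (2*√2305)/9 = 28 + 2*√2305/9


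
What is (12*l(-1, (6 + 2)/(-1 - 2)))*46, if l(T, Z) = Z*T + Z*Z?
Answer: 16192/3 ≈ 5397.3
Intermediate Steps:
l(T, Z) = Z**2 + T*Z (l(T, Z) = T*Z + Z**2 = Z**2 + T*Z)
(12*l(-1, (6 + 2)/(-1 - 2)))*46 = (12*(((6 + 2)/(-1 - 2))*(-1 + (6 + 2)/(-1 - 2))))*46 = (12*((8/(-3))*(-1 + 8/(-3))))*46 = (12*((8*(-1/3))*(-1 + 8*(-1/3))))*46 = (12*(-8*(-1 - 8/3)/3))*46 = (12*(-8/3*(-11/3)))*46 = (12*(88/9))*46 = (352/3)*46 = 16192/3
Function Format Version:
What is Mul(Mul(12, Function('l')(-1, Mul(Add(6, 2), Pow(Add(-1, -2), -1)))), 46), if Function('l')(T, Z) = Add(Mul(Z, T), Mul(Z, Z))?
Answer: Rational(16192, 3) ≈ 5397.3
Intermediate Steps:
Function('l')(T, Z) = Add(Pow(Z, 2), Mul(T, Z)) (Function('l')(T, Z) = Add(Mul(T, Z), Pow(Z, 2)) = Add(Pow(Z, 2), Mul(T, Z)))
Mul(Mul(12, Function('l')(-1, Mul(Add(6, 2), Pow(Add(-1, -2), -1)))), 46) = Mul(Mul(12, Mul(Mul(Add(6, 2), Pow(Add(-1, -2), -1)), Add(-1, Mul(Add(6, 2), Pow(Add(-1, -2), -1))))), 46) = Mul(Mul(12, Mul(Mul(8, Pow(-3, -1)), Add(-1, Mul(8, Pow(-3, -1))))), 46) = Mul(Mul(12, Mul(Mul(8, Rational(-1, 3)), Add(-1, Mul(8, Rational(-1, 3))))), 46) = Mul(Mul(12, Mul(Rational(-8, 3), Add(-1, Rational(-8, 3)))), 46) = Mul(Mul(12, Mul(Rational(-8, 3), Rational(-11, 3))), 46) = Mul(Mul(12, Rational(88, 9)), 46) = Mul(Rational(352, 3), 46) = Rational(16192, 3)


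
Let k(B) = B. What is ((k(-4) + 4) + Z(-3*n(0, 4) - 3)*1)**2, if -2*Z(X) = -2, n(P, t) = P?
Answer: 1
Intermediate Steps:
Z(X) = 1 (Z(X) = -1/2*(-2) = 1)
((k(-4) + 4) + Z(-3*n(0, 4) - 3)*1)**2 = ((-4 + 4) + 1*1)**2 = (0 + 1)**2 = 1**2 = 1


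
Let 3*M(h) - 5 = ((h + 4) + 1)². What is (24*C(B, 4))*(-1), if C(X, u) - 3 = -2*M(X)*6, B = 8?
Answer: 16632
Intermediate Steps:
M(h) = 5/3 + (5 + h)²/3 (M(h) = 5/3 + ((h + 4) + 1)²/3 = 5/3 + ((4 + h) + 1)²/3 = 5/3 + (5 + h)²/3)
C(X, u) = -17 - 4*(5 + X)² (C(X, u) = 3 - 2*(5/3 + (5 + X)²/3)*6 = 3 + (-10/3 - 2*(5 + X)²/3)*6 = 3 + (-20 - 4*(5 + X)²) = -17 - 4*(5 + X)²)
(24*C(B, 4))*(-1) = (24*(-17 - 4*(5 + 8)²))*(-1) = (24*(-17 - 4*13²))*(-1) = (24*(-17 - 4*169))*(-1) = (24*(-17 - 676))*(-1) = (24*(-693))*(-1) = -16632*(-1) = 16632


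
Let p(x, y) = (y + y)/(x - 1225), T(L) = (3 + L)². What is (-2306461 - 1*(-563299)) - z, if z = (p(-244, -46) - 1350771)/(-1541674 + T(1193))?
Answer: -284900898724831/163438002 ≈ -1.7432e+6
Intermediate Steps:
p(x, y) = 2*y/(-1225 + x) (p(x, y) = (2*y)/(-1225 + x) = 2*y/(-1225 + x))
z = 1984282507/163438002 (z = (2*(-46)/(-1225 - 244) - 1350771)/(-1541674 + (3 + 1193)²) = (2*(-46)/(-1469) - 1350771)/(-1541674 + 1196²) = (2*(-46)*(-1/1469) - 1350771)/(-1541674 + 1430416) = (92/1469 - 1350771)/(-111258) = -1984282507/1469*(-1/111258) = 1984282507/163438002 ≈ 12.141)
(-2306461 - 1*(-563299)) - z = (-2306461 - 1*(-563299)) - 1*1984282507/163438002 = (-2306461 + 563299) - 1984282507/163438002 = -1743162 - 1984282507/163438002 = -284900898724831/163438002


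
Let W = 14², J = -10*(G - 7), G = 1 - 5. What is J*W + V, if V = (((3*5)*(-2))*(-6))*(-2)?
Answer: 21200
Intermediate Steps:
G = -4
V = -360 (V = ((15*(-2))*(-6))*(-2) = -30*(-6)*(-2) = 180*(-2) = -360)
J = 110 (J = -10*(-4 - 7) = -10*(-11) = 110)
W = 196
J*W + V = 110*196 - 360 = 21560 - 360 = 21200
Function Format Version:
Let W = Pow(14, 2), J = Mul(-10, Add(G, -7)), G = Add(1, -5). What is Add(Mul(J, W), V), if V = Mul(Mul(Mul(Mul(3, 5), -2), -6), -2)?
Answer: 21200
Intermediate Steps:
G = -4
V = -360 (V = Mul(Mul(Mul(15, -2), -6), -2) = Mul(Mul(-30, -6), -2) = Mul(180, -2) = -360)
J = 110 (J = Mul(-10, Add(-4, -7)) = Mul(-10, -11) = 110)
W = 196
Add(Mul(J, W), V) = Add(Mul(110, 196), -360) = Add(21560, -360) = 21200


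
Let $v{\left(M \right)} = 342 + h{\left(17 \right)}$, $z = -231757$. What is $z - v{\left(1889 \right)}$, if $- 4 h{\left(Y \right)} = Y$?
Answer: $- \frac{928379}{4} \approx -2.3209 \cdot 10^{5}$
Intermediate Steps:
$h{\left(Y \right)} = - \frac{Y}{4}$
$v{\left(M \right)} = \frac{1351}{4}$ ($v{\left(M \right)} = 342 - \frac{17}{4} = \frac{1351}{4}$)
$z - v{\left(1889 \right)} = -231757 - \frac{1351}{4} = - \frac{928379}{4}$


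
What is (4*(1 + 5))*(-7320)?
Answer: -175680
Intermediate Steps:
(4*(1 + 5))*(-7320) = (4*6)*(-7320) = 24*(-7320) = -175680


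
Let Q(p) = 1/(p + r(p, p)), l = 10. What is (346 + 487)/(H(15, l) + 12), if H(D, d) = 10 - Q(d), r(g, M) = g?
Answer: 16660/439 ≈ 37.950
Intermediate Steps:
Q(p) = 1/(2*p) (Q(p) = 1/(p + p) = 1/(2*p))
H(D, d) = 10 - 1/(2*d)
(346 + 487)/(H(15, l) + 12) = (346 + 487)/((10 - ½/10) + 12) = 833/((10 - ½*⅒) + 12) = 833/((10 - 1/20) + 12) = 833/(199/20 + 12) = 833/(439/20) = 833*(20/439) = 16660/439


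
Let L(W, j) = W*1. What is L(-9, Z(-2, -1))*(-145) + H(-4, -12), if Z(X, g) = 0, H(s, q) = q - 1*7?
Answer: 1286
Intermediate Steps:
H(s, q) = -7 + q (H(s, q) = q - 7 = -7 + q)
L(W, j) = W
L(-9, Z(-2, -1))*(-145) + H(-4, -12) = -9*(-145) + (-7 - 12) = 1305 - 19 = 1286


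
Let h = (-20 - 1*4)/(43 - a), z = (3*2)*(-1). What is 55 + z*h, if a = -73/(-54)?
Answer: 131471/2249 ≈ 58.458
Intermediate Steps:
z = -6 (z = 6*(-1) = -6)
a = 73/54 (a = -73*(-1/54) = 73/54 ≈ 1.3519)
h = -1296/2249 (h = (-20 - 1*4)/(43 - 1*73/54) = (-20 - 4)/(43 - 73/54) = -24/2249/54 = -24*54/2249 = -1296/2249 ≈ -0.57626)
55 + z*h = 55 - 6*(-1296/2249) = 55 + 7776/2249 = 131471/2249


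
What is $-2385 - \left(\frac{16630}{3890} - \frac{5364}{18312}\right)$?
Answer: $- \frac{1418133245}{593614} \approx -2389.0$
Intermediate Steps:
$-2385 - \left(\frac{16630}{3890} - \frac{5364}{18312}\right) = -2385 - \left(16630 \cdot \frac{1}{3890} - \frac{447}{1526}\right) = -2385 - \left(\frac{1663}{389} - \frac{447}{1526}\right) = -2385 - \frac{2363855}{593614} = - \frac{1418133245}{593614}$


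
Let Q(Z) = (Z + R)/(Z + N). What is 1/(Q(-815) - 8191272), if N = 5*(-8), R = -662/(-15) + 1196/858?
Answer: -15675/128398174493 ≈ -1.2208e-7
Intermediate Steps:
R = 2504/55 (R = -662*(-1/15) + 1196*(1/858) = 662/15 + 46/33 = 2504/55 ≈ 45.527)
N = -40
Q(Z) = (2504/55 + Z)/(-40 + Z) (Q(Z) = (Z + 2504/55)/(Z - 40) = (2504/55 + Z)/(-40 + Z))
1/(Q(-815) - 8191272) = 1/((2504/55 - 815)/(-40 - 815) - 8191272) = 1/(-42321/55/(-855) - 8191272) = 1/(-1/855*(-42321/55) - 8191272) = 1/(14107/15675 - 8191272) = 1/(-128398174493/15675) = -15675/128398174493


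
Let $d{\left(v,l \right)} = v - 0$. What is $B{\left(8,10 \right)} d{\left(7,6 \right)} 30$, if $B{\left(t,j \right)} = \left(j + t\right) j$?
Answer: $37800$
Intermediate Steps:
$d{\left(v,l \right)} = v$ ($d{\left(v,l \right)} = v + 0 = v$)
$B{\left(t,j \right)} = j \left(j + t\right)$
$B{\left(8,10 \right)} d{\left(7,6 \right)} 30 = 10 \left(10 + 8\right) 7 \cdot 30 = 10 \cdot 18 \cdot 7 \cdot 30 = 180 \cdot 7 \cdot 30 = 1260 \cdot 30 = 37800$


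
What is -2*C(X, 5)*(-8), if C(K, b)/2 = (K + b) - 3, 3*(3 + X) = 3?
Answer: 0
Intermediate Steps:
X = -2 (X = -3 + (⅓)*3 = -3 + 1 = -2)
C(K, b) = -6 + 2*K + 2*b (C(K, b) = 2*((K + b) - 3) = 2*(-3 + K + b) = -6 + 2*K + 2*b)
-2*C(X, 5)*(-8) = -2*(-6 + 2*(-2) + 2*5)*(-8) = -2*(-6 - 4 + 10)*(-8) = -2*0*(-8) = 0*(-8) = 0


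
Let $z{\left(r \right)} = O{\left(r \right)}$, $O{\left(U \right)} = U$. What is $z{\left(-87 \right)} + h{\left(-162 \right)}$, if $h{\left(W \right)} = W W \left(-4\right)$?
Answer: $-105063$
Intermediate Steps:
$h{\left(W \right)} = - 4 W^{2}$ ($h{\left(W \right)} = W^{2} \left(-4\right) = - 4 W^{2}$)
$z{\left(r \right)} = r$
$z{\left(-87 \right)} + h{\left(-162 \right)} = -87 - 4 \left(-162\right)^{2} = -87 - 104976 = -105063$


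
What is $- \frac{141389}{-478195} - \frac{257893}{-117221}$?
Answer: $\frac{139896903104}{56054496095} \approx 2.4957$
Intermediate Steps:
$- \frac{141389}{-478195} - \frac{257893}{-117221} = \left(-141389\right) \left(- \frac{1}{478195}\right) - - \frac{257893}{117221} = \frac{141389}{478195} + \frac{257893}{117221} = \frac{139896903104}{56054496095}$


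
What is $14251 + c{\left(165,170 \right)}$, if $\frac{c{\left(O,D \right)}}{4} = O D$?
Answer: $126451$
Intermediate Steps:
$c{\left(O,D \right)} = 4 D O$ ($c{\left(O,D \right)} = 4 O D = 4 D O$)
$14251 + c{\left(165,170 \right)} = 14251 + 4 \cdot 170 \cdot 165 = 14251 + 112200 = 126451$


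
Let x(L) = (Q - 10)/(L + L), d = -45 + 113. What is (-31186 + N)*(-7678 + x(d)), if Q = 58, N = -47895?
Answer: 10321652120/17 ≈ 6.0716e+8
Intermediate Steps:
d = 68
x(L) = 24/L (x(L) = (58 - 10)/(L + L) = 48/((2*L)) = 48*(1/(2*L)) = 24/L)
(-31186 + N)*(-7678 + x(d)) = (-31186 - 47895)*(-7678 + 24/68) = -79081*(-7678 + 24*(1/68)) = -79081*(-7678 + 6/17) = -79081*(-130520/17) = 10321652120/17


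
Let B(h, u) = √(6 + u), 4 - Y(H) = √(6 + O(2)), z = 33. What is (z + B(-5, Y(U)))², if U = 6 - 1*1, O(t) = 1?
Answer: (33 + √(10 - √7))² ≈ 1275.3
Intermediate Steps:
U = 5 (U = 6 - 1 = 5)
Y(H) = 4 - √7 (Y(H) = 4 - √(6 + 1) = 4 - √7)
(z + B(-5, Y(U)))² = (33 + √(6 + (4 - √7)))² = (33 + √(10 - √7))²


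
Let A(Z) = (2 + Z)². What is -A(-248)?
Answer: -60516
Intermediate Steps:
-A(-248) = -(2 - 248)² = -1*(-246)² = -1*60516 = -60516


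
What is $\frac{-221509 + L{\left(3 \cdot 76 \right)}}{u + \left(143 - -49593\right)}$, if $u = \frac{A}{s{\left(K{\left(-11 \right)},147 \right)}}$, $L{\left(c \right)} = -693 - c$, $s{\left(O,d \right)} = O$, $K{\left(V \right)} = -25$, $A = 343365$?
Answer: $- \frac{1112150}{180007} \approx -6.1784$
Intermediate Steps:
$u = - \frac{68673}{5}$ ($u = \frac{343365}{-25} = 343365 \left(- \frac{1}{25}\right) = - \frac{68673}{5} \approx -13735.0$)
$\frac{-221509 + L{\left(3 \cdot 76 \right)}}{u + \left(143 - -49593\right)} = \frac{-221509 - \left(693 + 3 \cdot 76\right)}{- \frac{68673}{5} + \left(143 - -49593\right)} = \frac{-221509 - 921}{- \frac{68673}{5} + \left(143 + 49593\right)} = \frac{-221509 - 921}{- \frac{68673}{5} + 49736} = \frac{-221509 - 921}{\frac{180007}{5}} = \left(-222430\right) \frac{5}{180007} = - \frac{1112150}{180007}$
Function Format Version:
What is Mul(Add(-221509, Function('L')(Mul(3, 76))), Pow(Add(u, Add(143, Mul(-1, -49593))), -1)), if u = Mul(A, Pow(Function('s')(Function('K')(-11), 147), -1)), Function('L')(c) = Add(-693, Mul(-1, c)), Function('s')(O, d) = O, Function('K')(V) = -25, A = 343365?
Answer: Rational(-1112150, 180007) ≈ -6.1784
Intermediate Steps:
u = Rational(-68673, 5) (u = Mul(343365, Pow(-25, -1)) = Mul(343365, Rational(-1, 25)) = Rational(-68673, 5) ≈ -13735.)
Mul(Add(-221509, Function('L')(Mul(3, 76))), Pow(Add(u, Add(143, Mul(-1, -49593))), -1)) = Mul(Add(-221509, Add(-693, Mul(-1, Mul(3, 76)))), Pow(Add(Rational(-68673, 5), Add(143, Mul(-1, -49593))), -1)) = Mul(Add(-221509, Add(-693, Mul(-1, 228))), Pow(Add(Rational(-68673, 5), Add(143, 49593)), -1)) = Mul(Add(-221509, Add(-693, -228)), Pow(Add(Rational(-68673, 5), 49736), -1)) = Mul(Add(-221509, -921), Pow(Rational(180007, 5), -1)) = Mul(-222430, Rational(5, 180007)) = Rational(-1112150, 180007)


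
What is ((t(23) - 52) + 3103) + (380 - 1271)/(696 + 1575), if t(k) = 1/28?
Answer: 64661437/21196 ≈ 3050.6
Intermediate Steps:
t(k) = 1/28
((t(23) - 52) + 3103) + (380 - 1271)/(696 + 1575) = ((1/28 - 52) + 3103) + (380 - 1271)/(696 + 1575) = (-1455/28 + 3103) - 891/2271 = 85429/28 - 891*1/2271 = 85429/28 - 297/757 = 64661437/21196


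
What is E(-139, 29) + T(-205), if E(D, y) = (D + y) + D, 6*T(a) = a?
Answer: -1699/6 ≈ -283.17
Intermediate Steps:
T(a) = a/6
E(D, y) = y + 2*D
E(-139, 29) + T(-205) = (29 + 2*(-139)) + (⅙)*(-205) = (29 - 278) - 205/6 = -249 - 205/6 = -1699/6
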